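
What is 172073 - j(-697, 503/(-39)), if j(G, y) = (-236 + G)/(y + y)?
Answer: 173069051/1006 ≈ 1.7204e+5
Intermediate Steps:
j(G, y) = (-236 + G)/(2*y) (j(G, y) = (-236 + G)/((2*y)) = (-236 + G)*(1/(2*y)) = (-236 + G)/(2*y))
172073 - j(-697, 503/(-39)) = 172073 - (-236 - 697)/(2*(503/(-39))) = 172073 - (-933)/(2*(503*(-1/39))) = 172073 - (-933)/(2*(-503/39)) = 172073 - (-39)*(-933)/(2*503) = 172073 - 1*36387/1006 = 172073 - 36387/1006 = 173069051/1006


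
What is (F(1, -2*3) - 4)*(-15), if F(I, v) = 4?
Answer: 0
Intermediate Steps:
(F(1, -2*3) - 4)*(-15) = (4 - 4)*(-15) = 0*(-15) = 0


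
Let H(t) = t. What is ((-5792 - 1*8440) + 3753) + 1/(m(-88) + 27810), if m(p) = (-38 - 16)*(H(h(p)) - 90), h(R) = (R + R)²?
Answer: -17185916287/1640034 ≈ -10479.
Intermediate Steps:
h(R) = 4*R² (h(R) = (2*R)² = 4*R²)
m(p) = 4860 - 216*p² (m(p) = (-38 - 16)*(4*p² - 90) = -54*(-90 + 4*p²) = 4860 - 216*p²)
((-5792 - 1*8440) + 3753) + 1/(m(-88) + 27810) = ((-5792 - 1*8440) + 3753) + 1/((4860 - 216*(-88)²) + 27810) = ((-5792 - 8440) + 3753) + 1/((4860 - 216*7744) + 27810) = (-14232 + 3753) + 1/((4860 - 1672704) + 27810) = -10479 + 1/(-1667844 + 27810) = -10479 + 1/(-1640034) = -10479 - 1/1640034 = -17185916287/1640034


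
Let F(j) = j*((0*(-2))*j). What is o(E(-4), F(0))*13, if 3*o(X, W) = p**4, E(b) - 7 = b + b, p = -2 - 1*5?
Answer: 31213/3 ≈ 10404.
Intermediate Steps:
F(j) = 0 (F(j) = j*(0*j) = j*0 = 0)
p = -7 (p = -2 - 5 = -7)
E(b) = 7 + 2*b (E(b) = 7 + (b + b) = 7 + 2*b)
o(X, W) = 2401/3 (o(X, W) = (1/3)*(-7)**4 = (1/3)*2401 = 2401/3)
o(E(-4), F(0))*13 = (2401/3)*13 = 31213/3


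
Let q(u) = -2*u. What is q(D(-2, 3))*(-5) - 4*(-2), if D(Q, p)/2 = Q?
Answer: -32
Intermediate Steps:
D(Q, p) = 2*Q
q(D(-2, 3))*(-5) - 4*(-2) = -4*(-2)*(-5) - 4*(-2) = -2*(-4)*(-5) + 8 = 8*(-5) + 8 = -40 + 8 = -32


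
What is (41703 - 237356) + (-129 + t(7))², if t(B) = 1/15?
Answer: -40281569/225 ≈ -1.7903e+5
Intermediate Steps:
t(B) = 1/15
(41703 - 237356) + (-129 + t(7))² = (41703 - 237356) + (-129 + 1/15)² = -195653 + (-1934/15)² = -195653 + 3740356/225 = -40281569/225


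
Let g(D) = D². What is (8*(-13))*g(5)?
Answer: -2600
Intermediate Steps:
(8*(-13))*g(5) = (8*(-13))*5² = -104*25 = -2600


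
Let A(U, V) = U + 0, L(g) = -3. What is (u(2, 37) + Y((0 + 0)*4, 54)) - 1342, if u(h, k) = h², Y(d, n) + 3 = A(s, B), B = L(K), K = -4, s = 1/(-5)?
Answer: -6706/5 ≈ -1341.2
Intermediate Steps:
s = -⅕ ≈ -0.20000
B = -3
A(U, V) = U
Y(d, n) = -16/5 (Y(d, n) = -3 - ⅕ = -16/5)
(u(2, 37) + Y((0 + 0)*4, 54)) - 1342 = (2² - 16/5) - 1342 = (4 - 16/5) - 1342 = ⅘ - 1342 = -6706/5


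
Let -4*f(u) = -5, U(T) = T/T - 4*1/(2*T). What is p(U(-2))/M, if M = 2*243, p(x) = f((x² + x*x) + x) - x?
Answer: -1/648 ≈ -0.0015432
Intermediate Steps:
U(T) = 1 - 2/T
f(u) = 5/4 (f(u) = -¼*(-5) = 5/4)
p(x) = 5/4 - x
M = 486
p(U(-2))/M = (5/4 - (-2 - 2)/(-2))/486 = (5/4 - (-1)*(-4)/2)*(1/486) = (5/4 - 1*2)*(1/486) = (5/4 - 2)*(1/486) = -¾*1/486 = -1/648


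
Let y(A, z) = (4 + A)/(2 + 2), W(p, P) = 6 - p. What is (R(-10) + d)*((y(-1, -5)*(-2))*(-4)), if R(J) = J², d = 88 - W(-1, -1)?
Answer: 1086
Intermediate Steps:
y(A, z) = 1 + A/4 (y(A, z) = (4 + A)/4 = (4 + A)*(¼) = 1 + A/4)
d = 81 (d = 88 - (6 - 1*(-1)) = 88 - (6 + 1) = 88 - 1*7 = 88 - 7 = 81)
(R(-10) + d)*((y(-1, -5)*(-2))*(-4)) = ((-10)² + 81)*(((1 + (¼)*(-1))*(-2))*(-4)) = (100 + 81)*(((1 - ¼)*(-2))*(-4)) = 181*(((¾)*(-2))*(-4)) = 181*(-3/2*(-4)) = 181*6 = 1086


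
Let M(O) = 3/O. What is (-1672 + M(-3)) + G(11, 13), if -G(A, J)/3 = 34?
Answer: -1775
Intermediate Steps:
G(A, J) = -102 (G(A, J) = -3*34 = -102)
(-1672 + M(-3)) + G(11, 13) = (-1672 + 3/(-3)) - 102 = (-1672 + 3*(-⅓)) - 102 = (-1672 - 1) - 102 = -1673 - 102 = -1775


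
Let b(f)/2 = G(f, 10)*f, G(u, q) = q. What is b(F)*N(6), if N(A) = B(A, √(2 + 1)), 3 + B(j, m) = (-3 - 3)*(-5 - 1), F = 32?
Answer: 21120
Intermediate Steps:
B(j, m) = 33 (B(j, m) = -3 + (-3 - 3)*(-5 - 1) = -3 - 6*(-6) = -3 + 36 = 33)
N(A) = 33
b(f) = 20*f (b(f) = 2*(10*f) = 20*f)
b(F)*N(6) = (20*32)*33 = 640*33 = 21120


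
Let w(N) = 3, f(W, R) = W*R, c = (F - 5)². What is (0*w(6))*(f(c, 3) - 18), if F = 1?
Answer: 0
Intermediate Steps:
c = 16 (c = (1 - 5)² = (-4)² = 16)
f(W, R) = R*W
(0*w(6))*(f(c, 3) - 18) = (0*3)*(3*16 - 18) = 0*(48 - 18) = 0*30 = 0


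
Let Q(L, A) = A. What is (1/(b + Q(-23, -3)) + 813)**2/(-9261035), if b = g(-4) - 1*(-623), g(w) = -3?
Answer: -251624630884/3525574153115 ≈ -0.071371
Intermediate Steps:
b = 620 (b = -3 - 1*(-623) = -3 + 623 = 620)
(1/(b + Q(-23, -3)) + 813)**2/(-9261035) = (1/(620 - 3) + 813)**2/(-9261035) = (1/617 + 813)**2*(-1/9261035) = (501622/617)**2*(-1/9261035) = (251624630884/380689)*(-1/9261035) = -251624630884/3525574153115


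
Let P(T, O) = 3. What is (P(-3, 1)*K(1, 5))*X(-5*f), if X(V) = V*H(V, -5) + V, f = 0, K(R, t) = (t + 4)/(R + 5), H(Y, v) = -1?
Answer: 0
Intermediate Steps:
K(R, t) = (4 + t)/(5 + R)
X(V) = 0 (X(V) = V*(-1) + V = -V + V = 0)
(P(-3, 1)*K(1, 5))*X(-5*f) = (3*((4 + 5)/(5 + 1)))*0 = (3*(9/6))*0 = (3*((1/6)*9))*0 = (3*(3/2))*0 = (9/2)*0 = 0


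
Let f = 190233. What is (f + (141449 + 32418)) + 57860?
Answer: 421960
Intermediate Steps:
(f + (141449 + 32418)) + 57860 = (190233 + (141449 + 32418)) + 57860 = (190233 + 173867) + 57860 = 364100 + 57860 = 421960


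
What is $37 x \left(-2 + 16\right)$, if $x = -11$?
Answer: $-5698$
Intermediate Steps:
$37 x \left(-2 + 16\right) = 37 \left(- 11 \left(-2 + 16\right)\right) = 37 \left(\left(-11\right) 14\right) = 37 \left(-154\right) = -5698$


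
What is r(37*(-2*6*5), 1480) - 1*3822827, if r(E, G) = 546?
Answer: -3822281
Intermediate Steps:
r(37*(-2*6*5), 1480) - 1*3822827 = 546 - 1*3822827 = 546 - 3822827 = -3822281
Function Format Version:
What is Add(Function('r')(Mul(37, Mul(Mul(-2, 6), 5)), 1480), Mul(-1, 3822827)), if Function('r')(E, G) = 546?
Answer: -3822281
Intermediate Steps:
Add(Function('r')(Mul(37, Mul(Mul(-2, 6), 5)), 1480), Mul(-1, 3822827)) = Add(546, Mul(-1, 3822827)) = Add(546, -3822827) = -3822281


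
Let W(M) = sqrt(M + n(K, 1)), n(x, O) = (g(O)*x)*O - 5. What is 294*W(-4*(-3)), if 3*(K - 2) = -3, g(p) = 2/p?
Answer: 882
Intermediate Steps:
K = 1 (K = 2 + (1/3)*(-3) = 2 - 1 = 1)
n(x, O) = -5 + 2*x (n(x, O) = ((2/O)*x)*O - 5 = (2*x/O)*O - 5 = 2*x - 5 = -5 + 2*x)
W(M) = sqrt(-3 + M) (W(M) = sqrt(M + (-5 + 2*1)) = sqrt(M + (-5 + 2)) = sqrt(M - 3) = sqrt(-3 + M))
294*W(-4*(-3)) = 294*sqrt(-3 - 4*(-3)) = 294*sqrt(-3 + 12) = 294*sqrt(9) = 294*3 = 882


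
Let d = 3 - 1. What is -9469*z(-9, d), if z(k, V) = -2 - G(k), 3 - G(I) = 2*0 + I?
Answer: 132566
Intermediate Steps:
d = 2
G(I) = 3 - I (G(I) = 3 - (2*0 + I) = 3 - (0 + I) = 3 - I)
z(k, V) = -5 + k (z(k, V) = -2 - (3 - k) = -2 + (-3 + k) = -5 + k)
-9469*z(-9, d) = -9469*(-5 - 9) = -9469*(-14) = 132566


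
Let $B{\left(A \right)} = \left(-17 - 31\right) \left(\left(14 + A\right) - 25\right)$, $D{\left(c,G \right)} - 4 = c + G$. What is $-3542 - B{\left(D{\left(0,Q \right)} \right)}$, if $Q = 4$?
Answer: $-3686$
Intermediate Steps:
$D{\left(c,G \right)} = 4 + G + c$ ($D{\left(c,G \right)} = 4 + \left(c + G\right) = 4 + \left(G + c\right) = 4 + G + c$)
$B{\left(A \right)} = 528 - 48 A$ ($B{\left(A \right)} = - 48 \left(-11 + A\right) = 528 - 48 A$)
$-3542 - B{\left(D{\left(0,Q \right)} \right)} = -3542 - \left(528 - 48 \left(4 + 4 + 0\right)\right) = -3542 - \left(528 - 384\right) = -3542 - 144 = -3686$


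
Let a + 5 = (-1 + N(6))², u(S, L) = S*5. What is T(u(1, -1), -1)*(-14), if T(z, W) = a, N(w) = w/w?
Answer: 70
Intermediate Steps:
u(S, L) = 5*S
N(w) = 1
a = -5 (a = -5 + (-1 + 1)² = -5 + 0² = -5 + 0 = -5)
T(z, W) = -5
T(u(1, -1), -1)*(-14) = -5*(-14) = 70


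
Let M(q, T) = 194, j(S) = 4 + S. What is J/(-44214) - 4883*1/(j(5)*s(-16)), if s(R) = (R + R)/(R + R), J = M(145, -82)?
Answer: -35983118/66321 ≈ -542.56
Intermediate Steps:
J = 194
s(R) = 1 (s(R) = (2*R)/((2*R)) = (2*R)*(1/(2*R)) = 1)
J/(-44214) - 4883*1/(j(5)*s(-16)) = 194/(-44214) - 4883/(4 + 5) = 194*(-1/44214) - 4883/(9*1) = -97/22107 - 4883/9 = -35983118/66321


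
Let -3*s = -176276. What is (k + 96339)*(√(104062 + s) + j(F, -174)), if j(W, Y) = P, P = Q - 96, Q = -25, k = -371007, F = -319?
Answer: 33234828 - 91556*√1465386 ≈ -7.7597e+7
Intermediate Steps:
s = 176276/3 (s = -⅓*(-176276) = 176276/3 ≈ 58759.)
P = -121 (P = -25 - 96 = -121)
j(W, Y) = -121
(k + 96339)*(√(104062 + s) + j(F, -174)) = (-371007 + 96339)*(√(104062 + 176276/3) - 121) = -274668*(√(488462/3) - 121) = -274668*(√1465386/3 - 121) = -274668*(-121 + √1465386/3) = 33234828 - 91556*√1465386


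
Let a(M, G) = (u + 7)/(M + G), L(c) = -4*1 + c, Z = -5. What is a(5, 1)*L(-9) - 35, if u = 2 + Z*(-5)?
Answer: -326/3 ≈ -108.67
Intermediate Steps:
u = 27 (u = 2 - 5*(-5) = 2 + 25 = 27)
L(c) = -4 + c
a(M, G) = 34/(G + M) (a(M, G) = (27 + 7)/(M + G) = 34/(G + M))
a(5, 1)*L(-9) - 35 = (34/(1 + 5))*(-4 - 9) - 35 = (34/6)*(-13) - 35 = (34*(⅙))*(-13) - 35 = (17/3)*(-13) - 35 = -221/3 - 35 = -326/3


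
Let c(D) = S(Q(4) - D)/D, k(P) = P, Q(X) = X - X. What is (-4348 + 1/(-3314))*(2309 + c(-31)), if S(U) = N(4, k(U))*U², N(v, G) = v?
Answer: -31484261505/3314 ≈ -9.5004e+6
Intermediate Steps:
Q(X) = 0
S(U) = 4*U²
c(D) = 4*D (c(D) = (4*(0 - D)²)/D = (4*(-D)²)/D = (4*D²)/D = 4*D)
(-4348 + 1/(-3314))*(2309 + c(-31)) = (-4348 + 1/(-3314))*(2309 + 4*(-31)) = (-4348 - 1/3314)*(2309 - 124) = -14409273/3314*2185 = -31484261505/3314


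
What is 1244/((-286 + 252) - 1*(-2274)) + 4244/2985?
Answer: 132199/66864 ≈ 1.9771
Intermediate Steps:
1244/((-286 + 252) - 1*(-2274)) + 4244/2985 = 1244/(-34 + 2274) + 4244*(1/2985) = 1244/2240 + 4244/2985 = 1244*(1/2240) + 4244/2985 = 311/560 + 4244/2985 = 132199/66864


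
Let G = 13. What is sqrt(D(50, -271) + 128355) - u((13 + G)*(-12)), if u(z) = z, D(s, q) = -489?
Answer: 312 + sqrt(127866) ≈ 669.58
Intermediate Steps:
sqrt(D(50, -271) + 128355) - u((13 + G)*(-12)) = sqrt(-489 + 128355) - (13 + 13)*(-12) = sqrt(127866) - 26*(-12) = sqrt(127866) - 1*(-312) = sqrt(127866) + 312 = 312 + sqrt(127866)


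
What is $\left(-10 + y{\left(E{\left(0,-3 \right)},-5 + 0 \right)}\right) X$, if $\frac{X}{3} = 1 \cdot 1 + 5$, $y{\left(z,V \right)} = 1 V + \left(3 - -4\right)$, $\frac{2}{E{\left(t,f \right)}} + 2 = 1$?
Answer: $-144$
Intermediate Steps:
$E{\left(t,f \right)} = -2$ ($E{\left(t,f \right)} = \frac{2}{-2 + 1} = \frac{2}{-1} = 2 \left(-1\right) = -2$)
$y{\left(z,V \right)} = 7 + V$ ($y{\left(z,V \right)} = V + \left(3 + 4\right) = V + 7 = 7 + V$)
$X = 18$ ($X = 3 \left(1 \cdot 1 + 5\right) = 3 \left(1 + 5\right) = 3 \cdot 6 = 18$)
$\left(-10 + y{\left(E{\left(0,-3 \right)},-5 + 0 \right)}\right) X = \left(-10 + \left(7 + \left(-5 + 0\right)\right)\right) 18 = \left(-10 + \left(7 - 5\right)\right) 18 = \left(-10 + 2\right) 18 = \left(-8\right) 18 = -144$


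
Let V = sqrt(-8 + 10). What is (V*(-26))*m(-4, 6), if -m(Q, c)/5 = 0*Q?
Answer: 0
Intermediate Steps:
V = sqrt(2) ≈ 1.4142
m(Q, c) = 0 (m(Q, c) = -0*Q = -5*0 = 0)
(V*(-26))*m(-4, 6) = (sqrt(2)*(-26))*0 = -26*sqrt(2)*0 = 0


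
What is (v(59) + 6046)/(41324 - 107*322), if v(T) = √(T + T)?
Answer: 3023/3435 + √118/6870 ≈ 0.88164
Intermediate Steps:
v(T) = √2*√T (v(T) = √(2*T) = √2*√T)
(v(59) + 6046)/(41324 - 107*322) = (√2*√59 + 6046)/(41324 - 107*322) = (√118 + 6046)/(41324 - 34454) = (6046 + √118)/6870 = (6046 + √118)*(1/6870) = 3023/3435 + √118/6870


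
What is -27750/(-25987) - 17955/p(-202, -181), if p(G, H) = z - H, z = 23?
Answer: -153645195/1767116 ≈ -86.947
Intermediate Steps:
p(G, H) = 23 - H
-27750/(-25987) - 17955/p(-202, -181) = -27750/(-25987) - 17955/(23 - 1*(-181)) = -27750*(-1/25987) - 17955/(23 + 181) = 27750/25987 - 17955/204 = 27750/25987 - 17955*1/204 = 27750/25987 - 5985/68 = -153645195/1767116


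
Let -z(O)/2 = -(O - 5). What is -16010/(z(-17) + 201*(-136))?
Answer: 1601/2738 ≈ 0.58473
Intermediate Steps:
z(O) = -10 + 2*O (z(O) = -(-2)*(O - 5) = -(-2)*(-5 + O) = -2*(5 - O) = -10 + 2*O)
-16010/(z(-17) + 201*(-136)) = -16010/((-10 + 2*(-17)) + 201*(-136)) = -16010/((-10 - 34) - 27336) = -16010/(-44 - 27336) = -16010/(-27380) = -16010*(-1/27380) = 1601/2738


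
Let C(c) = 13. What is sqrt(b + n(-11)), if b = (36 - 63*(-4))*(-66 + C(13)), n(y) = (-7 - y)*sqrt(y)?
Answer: 2*sqrt(-3816 + I*sqrt(11)) ≈ 0.05369 + 123.55*I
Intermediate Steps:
n(y) = sqrt(y)*(-7 - y)
b = -15264 (b = (36 - 63*(-4))*(-66 + 13) = (36 + 252)*(-53) = 288*(-53) = -15264)
sqrt(b + n(-11)) = sqrt(-15264 + sqrt(-11)*(-7 - 1*(-11))) = sqrt(-15264 + (I*sqrt(11))*(-7 + 11)) = sqrt(-15264 + (I*sqrt(11))*4) = sqrt(-15264 + 4*I*sqrt(11))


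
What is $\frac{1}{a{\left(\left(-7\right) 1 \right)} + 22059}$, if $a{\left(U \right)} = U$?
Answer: $\frac{1}{22052} \approx 4.5347 \cdot 10^{-5}$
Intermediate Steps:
$\frac{1}{a{\left(\left(-7\right) 1 \right)} + 22059} = \frac{1}{\left(-7\right) 1 + 22059} = \frac{1}{-7 + 22059} = \frac{1}{22052}$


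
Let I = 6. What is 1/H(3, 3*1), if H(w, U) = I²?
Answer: 1/36 ≈ 0.027778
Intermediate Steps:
H(w, U) = 36 (H(w, U) = 6² = 36)
1/H(3, 3*1) = 1/36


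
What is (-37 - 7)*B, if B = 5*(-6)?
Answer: 1320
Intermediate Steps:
B = -30
(-37 - 7)*B = (-37 - 7)*(-30) = -44*(-30) = 1320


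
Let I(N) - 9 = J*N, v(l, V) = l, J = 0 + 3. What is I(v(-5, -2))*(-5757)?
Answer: 34542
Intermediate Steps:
J = 3
I(N) = 9 + 3*N
I(v(-5, -2))*(-5757) = (9 + 3*(-5))*(-5757) = (9 - 15)*(-5757) = -6*(-5757) = 34542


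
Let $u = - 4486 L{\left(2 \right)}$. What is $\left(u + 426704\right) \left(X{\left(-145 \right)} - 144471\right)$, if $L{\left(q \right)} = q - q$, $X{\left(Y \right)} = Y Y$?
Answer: $-52674901984$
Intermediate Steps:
$X{\left(Y \right)} = Y^{2}$
$L{\left(q \right)} = 0$
$u = 0$ ($u = \left(-4486\right) 0 = 0$)
$\left(u + 426704\right) \left(X{\left(-145 \right)} - 144471\right) = \left(0 + 426704\right) \left(\left(-145\right)^{2} - 144471\right) = 426704 \left(21025 - 144471\right) = 426704 \left(-123446\right) = -52674901984$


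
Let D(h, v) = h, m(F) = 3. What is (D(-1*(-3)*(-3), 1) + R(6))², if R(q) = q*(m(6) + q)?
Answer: 2025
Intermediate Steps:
R(q) = q*(3 + q)
(D(-1*(-3)*(-3), 1) + R(6))² = (-1*(-3)*(-3) + 6*(3 + 6))² = (3*(-3) + 6*9)² = (-9 + 54)² = 45² = 2025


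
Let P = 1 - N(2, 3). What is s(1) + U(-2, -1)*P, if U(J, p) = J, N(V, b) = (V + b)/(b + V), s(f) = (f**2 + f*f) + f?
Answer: 3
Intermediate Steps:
s(f) = f + 2*f**2 (s(f) = (f**2 + f**2) + f = 2*f**2 + f = f + 2*f**2)
N(V, b) = 1 (N(V, b) = (V + b)/(V + b) = 1)
P = 0 (P = 1 - 1*1 = 1 - 1 = 0)
s(1) + U(-2, -1)*P = 1*(1 + 2*1) - 2*0 = 1*(1 + 2) + 0 = 1*3 + 0 = 3 + 0 = 3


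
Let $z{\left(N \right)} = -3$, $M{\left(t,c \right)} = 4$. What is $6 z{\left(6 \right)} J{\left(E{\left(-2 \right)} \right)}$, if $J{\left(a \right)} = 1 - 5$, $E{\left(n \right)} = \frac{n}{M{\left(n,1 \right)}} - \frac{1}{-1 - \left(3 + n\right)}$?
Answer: $72$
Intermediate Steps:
$E{\left(n \right)} = - \frac{1}{-4 - n} + \frac{n}{4}$ ($E{\left(n \right)} = \frac{n}{4} - \frac{1}{-1 - \left(3 + n\right)} = n \frac{1}{4} - \frac{1}{-1 - \left(3 + n\right)} = \frac{n}{4} - \frac{1}{-4 - n} = - \frac{1}{-4 - n} + \frac{n}{4}$)
$J{\left(a \right)} = -4$ ($J{\left(a \right)} = 1 - 5 = -4$)
$6 z{\left(6 \right)} J{\left(E{\left(-2 \right)} \right)} = 6 \left(-3\right) \left(-4\right) = \left(-18\right) \left(-4\right) = 72$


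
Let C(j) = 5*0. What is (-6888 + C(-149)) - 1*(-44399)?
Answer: 37511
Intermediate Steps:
C(j) = 0
(-6888 + C(-149)) - 1*(-44399) = (-6888 + 0) - 1*(-44399) = -6888 + 44399 = 37511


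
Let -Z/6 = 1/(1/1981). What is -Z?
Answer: 11886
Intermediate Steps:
Z = -11886 (Z = -6/(1/1981) = -6/1/1981 = -6*1981 = -11886)
-Z = -1*(-11886) = 11886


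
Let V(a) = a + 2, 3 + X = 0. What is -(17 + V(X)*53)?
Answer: 36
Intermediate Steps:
X = -3 (X = -3 + 0 = -3)
V(a) = 2 + a
-(17 + V(X)*53) = -(17 + (2 - 3)*53) = -(17 - 1*53) = -(17 - 53) = -1*(-36) = 36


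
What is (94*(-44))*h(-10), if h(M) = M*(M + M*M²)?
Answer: -41773600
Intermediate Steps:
h(M) = M*(M + M³)
(94*(-44))*h(-10) = (94*(-44))*((-10)² + (-10)⁴) = -4136*(100 + 10000) = -4136*10100 = -41773600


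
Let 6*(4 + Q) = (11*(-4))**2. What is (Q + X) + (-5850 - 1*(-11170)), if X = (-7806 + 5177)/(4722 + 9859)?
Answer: 246644309/43743 ≈ 5638.5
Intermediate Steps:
Q = 956/3 (Q = -4 + (11*(-4))**2/6 = -4 + (1/6)*(-44)**2 = -4 + (1/6)*1936 = -4 + 968/3 = 956/3 ≈ 318.67)
X = -2629/14581 ≈ -0.18030
(Q + X) + (-5850 - 1*(-11170)) = (956/3 - 2629/14581) + (-5850 - 1*(-11170)) = 13931549/43743 + (-5850 + 11170) = 13931549/43743 + 5320 = 246644309/43743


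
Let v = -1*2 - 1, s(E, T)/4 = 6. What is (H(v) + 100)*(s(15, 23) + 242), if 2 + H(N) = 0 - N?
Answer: 26866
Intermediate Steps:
s(E, T) = 24 (s(E, T) = 4*6 = 24)
v = -3 (v = -2 - 1 = -3)
H(N) = -2 - N (H(N) = -2 + (0 - N) = -2 - N)
(H(v) + 100)*(s(15, 23) + 242) = ((-2 - 1*(-3)) + 100)*(24 + 242) = ((-2 + 3) + 100)*266 = (1 + 100)*266 = 101*266 = 26866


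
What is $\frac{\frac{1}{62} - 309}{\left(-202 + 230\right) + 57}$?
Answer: $- \frac{19157}{5270} \approx -3.6351$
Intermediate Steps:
$\frac{\frac{1}{62} - 309}{\left(-202 + 230\right) + 57} = \frac{\frac{1}{62} - 309}{28 + 57} = - \frac{19157}{62 \cdot 85} = \left(- \frac{19157}{62}\right) \frac{1}{85} = - \frac{19157}{5270}$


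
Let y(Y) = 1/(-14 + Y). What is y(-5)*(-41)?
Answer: 41/19 ≈ 2.1579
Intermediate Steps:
y(-5)*(-41) = -41/(-14 - 5) = -41/(-19) = -1/19*(-41) = 41/19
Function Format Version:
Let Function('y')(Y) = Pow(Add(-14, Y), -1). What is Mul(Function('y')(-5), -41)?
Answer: Rational(41, 19) ≈ 2.1579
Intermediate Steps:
Mul(Function('y')(-5), -41) = Mul(Pow(Add(-14, -5), -1), -41) = Mul(Pow(-19, -1), -41) = Mul(Rational(-1, 19), -41) = Rational(41, 19)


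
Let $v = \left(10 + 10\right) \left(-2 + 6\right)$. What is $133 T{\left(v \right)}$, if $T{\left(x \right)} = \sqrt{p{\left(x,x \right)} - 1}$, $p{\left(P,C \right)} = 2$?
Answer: $133$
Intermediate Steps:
$v = 80$ ($v = 20 \cdot 4 = 80$)
$T{\left(x \right)} = 1$ ($T{\left(x \right)} = \sqrt{2 - 1} = \sqrt{1} = 1$)
$133 T{\left(v \right)} = 133 \cdot 1 = 133$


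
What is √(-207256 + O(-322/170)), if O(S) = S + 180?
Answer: I*√1496137785/85 ≈ 455.06*I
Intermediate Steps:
O(S) = 180 + S
√(-207256 + O(-322/170)) = √(-207256 + (180 - 322/170)) = √(-207256 + (180 - 322*1/170)) = √(-207256 + (180 - 161/85)) = √(-207256 + 15139/85) = √(-17601621/85) = I*√1496137785/85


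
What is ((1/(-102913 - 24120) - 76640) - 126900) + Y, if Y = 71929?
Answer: -16718940164/127033 ≈ -1.3161e+5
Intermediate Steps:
((1/(-102913 - 24120) - 76640) - 126900) + Y = ((1/(-102913 - 24120) - 76640) - 126900) + 71929 = ((1/(-127033) - 76640) - 126900) + 71929 = ((-1/127033 - 76640) - 126900) + 71929 = (-9735809121/127033 - 126900) + 71929 = -25856296821/127033 + 71929 = -16718940164/127033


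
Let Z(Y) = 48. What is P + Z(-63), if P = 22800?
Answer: 22848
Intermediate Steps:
P + Z(-63) = 22800 + 48 = 22848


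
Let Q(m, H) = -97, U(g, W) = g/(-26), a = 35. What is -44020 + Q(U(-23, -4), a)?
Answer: -44117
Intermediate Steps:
U(g, W) = -g/26 (U(g, W) = g*(-1/26) = -g/26)
-44020 + Q(U(-23, -4), a) = -44020 - 97 = -44117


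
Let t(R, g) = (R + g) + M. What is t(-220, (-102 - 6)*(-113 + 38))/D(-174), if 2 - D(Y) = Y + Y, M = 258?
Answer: 4069/175 ≈ 23.251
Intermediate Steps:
t(R, g) = 258 + R + g (t(R, g) = (R + g) + 258 = 258 + R + g)
D(Y) = 2 - 2*Y (D(Y) = 2 - (Y + Y) = 2 - 2*Y)
t(-220, (-102 - 6)*(-113 + 38))/D(-174) = (258 - 220 + (-102 - 6)*(-113 + 38))/(2 - 2*(-174)) = (258 - 220 - 108*(-75))/(2 + 348) = (258 - 220 + 8100)/350 = 8138*(1/350) = 4069/175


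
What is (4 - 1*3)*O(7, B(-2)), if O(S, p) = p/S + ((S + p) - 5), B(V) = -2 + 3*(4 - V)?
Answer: 142/7 ≈ 20.286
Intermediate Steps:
B(V) = 10 - 3*V (B(V) = -2 + (12 - 3*V) = 10 - 3*V)
O(S, p) = -5 + S + p + p/S (O(S, p) = p/S + (-5 + S + p) = -5 + S + p + p/S)
(4 - 1*3)*O(7, B(-2)) = (4 - 1*3)*(-5 + 7 + (10 - 3*(-2)) + (10 - 3*(-2))/7) = (4 - 3)*(-5 + 7 + (10 + 6) + (10 + 6)*(1/7)) = 1*(-5 + 7 + 16 + 16*(1/7)) = 1*(-5 + 7 + 16 + 16/7) = 1*(142/7) = 142/7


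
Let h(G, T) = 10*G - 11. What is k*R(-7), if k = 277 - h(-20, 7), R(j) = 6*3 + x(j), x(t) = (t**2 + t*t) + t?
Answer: 53192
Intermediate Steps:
x(t) = t + 2*t**2 (x(t) = (t**2 + t**2) + t = 2*t**2 + t = t + 2*t**2)
R(j) = 18 + j*(1 + 2*j) (R(j) = 6*3 + j*(1 + 2*j) = 18 + j*(1 + 2*j))
h(G, T) = -11 + 10*G
k = 488 (k = 277 - (-11 + 10*(-20)) = 277 - (-11 - 200) = 277 - 1*(-211) = 277 + 211 = 488)
k*R(-7) = 488*(18 - 7*(1 + 2*(-7))) = 488*(18 - 7*(1 - 14)) = 488*(18 - 7*(-13)) = 488*(18 + 91) = 488*109 = 53192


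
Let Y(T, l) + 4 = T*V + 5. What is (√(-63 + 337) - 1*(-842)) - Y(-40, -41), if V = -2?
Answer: 761 + √274 ≈ 777.55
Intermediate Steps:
Y(T, l) = 1 - 2*T (Y(T, l) = -4 + (T*(-2) + 5) = -4 + (-2*T + 5) = -4 + (5 - 2*T) = 1 - 2*T)
(√(-63 + 337) - 1*(-842)) - Y(-40, -41) = (√(-63 + 337) - 1*(-842)) - (1 - 2*(-40)) = (√274 + 842) - (1 + 80) = (842 + √274) - 1*81 = (842 + √274) - 81 = 761 + √274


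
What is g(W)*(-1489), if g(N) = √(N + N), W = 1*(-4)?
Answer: -2978*I*√2 ≈ -4211.5*I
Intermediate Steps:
W = -4
g(N) = √2*√N (g(N) = √(2*N) = √2*√N)
g(W)*(-1489) = (√2*√(-4))*(-1489) = (√2*(2*I))*(-1489) = (2*I*√2)*(-1489) = -2978*I*√2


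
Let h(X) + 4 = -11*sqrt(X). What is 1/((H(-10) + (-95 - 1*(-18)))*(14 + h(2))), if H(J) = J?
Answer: 5/6177 + 11*sqrt(2)/12354 ≈ 0.0020687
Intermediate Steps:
h(X) = -4 - 11*sqrt(X)
1/((H(-10) + (-95 - 1*(-18)))*(14 + h(2))) = 1/((-10 + (-95 - 1*(-18)))*(14 + (-4 - 11*sqrt(2)))) = 1/((-10 + (-95 + 18))*(10 - 11*sqrt(2))) = 1/((-10 - 77)*(10 - 11*sqrt(2))) = 1/(-87*(10 - 11*sqrt(2))) = 1/(-870 + 957*sqrt(2))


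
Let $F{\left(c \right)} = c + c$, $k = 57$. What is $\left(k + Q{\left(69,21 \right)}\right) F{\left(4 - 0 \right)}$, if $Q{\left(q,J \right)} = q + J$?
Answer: $1176$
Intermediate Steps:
$F{\left(c \right)} = 2 c$
$Q{\left(q,J \right)} = J + q$
$\left(k + Q{\left(69,21 \right)}\right) F{\left(4 - 0 \right)} = \left(57 + \left(21 + 69\right)\right) 2 \left(4 - 0\right) = \left(57 + 90\right) 2 \left(4 + 0\right) = 147 \cdot 2 \cdot 4 = 147 \cdot 8 = 1176$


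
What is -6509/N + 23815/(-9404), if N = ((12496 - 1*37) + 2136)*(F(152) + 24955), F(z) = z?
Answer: -8726750387611/3445970397660 ≈ -2.5325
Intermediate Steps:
N = 366436665 (N = ((12496 - 1*37) + 2136)*(152 + 24955) = ((12496 - 37) + 2136)*25107 = (12459 + 2136)*25107 = 14595*25107 = 366436665)
-6509/N + 23815/(-9404) = -6509/366436665 + 23815/(-9404) = -6509*1/366436665 + 23815*(-1/9404) = -6509/366436665 - 23815/9404 = -8726750387611/3445970397660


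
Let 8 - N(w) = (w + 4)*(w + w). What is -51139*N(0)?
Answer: -409112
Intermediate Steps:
N(w) = 8 - 2*w*(4 + w) (N(w) = 8 - (w + 4)*(w + w) = 8 - (4 + w)*2*w = 8 - 2*w*(4 + w))
-51139*N(0) = -51139*(8 - 8*0 - 2*0²) = -51139*(8 + 0 - 2*0) = -51139*(8 + 0 + 0) = -51139*8 = -409112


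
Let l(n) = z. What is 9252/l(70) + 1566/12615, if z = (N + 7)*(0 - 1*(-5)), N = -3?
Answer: 13419/29 ≈ 462.72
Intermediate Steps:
z = 20 (z = (-3 + 7)*(0 - 1*(-5)) = 4*(0 + 5) = 4*5 = 20)
l(n) = 20
9252/l(70) + 1566/12615 = 9252/20 + 1566/12615 = 9252*(1/20) + 1566*(1/12615) = 2313/5 + 18/145 = 13419/29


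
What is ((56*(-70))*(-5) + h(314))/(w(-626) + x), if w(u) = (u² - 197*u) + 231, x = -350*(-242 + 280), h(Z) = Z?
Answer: 19914/502129 ≈ 0.039659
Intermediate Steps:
x = -13300 (x = -350*38 = -13300)
w(u) = 231 + u² - 197*u
((56*(-70))*(-5) + h(314))/(w(-626) + x) = ((56*(-70))*(-5) + 314)/((231 + (-626)² - 197*(-626)) - 13300) = (-3920*(-5) + 314)/((231 + 391876 + 123322) - 13300) = (19600 + 314)/(515429 - 13300) = 19914/502129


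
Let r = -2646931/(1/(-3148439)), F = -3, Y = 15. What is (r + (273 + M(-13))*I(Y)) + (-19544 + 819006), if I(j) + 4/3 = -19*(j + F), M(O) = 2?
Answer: 25001104581313/3 ≈ 8.3337e+12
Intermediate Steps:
I(j) = 167/3 - 19*j (I(j) = -4/3 - 19*(j - 3) = -4/3 - 19*(-3 + j) = -4/3 + (57 - 19*j) = 167/3 - 19*j)
r = 8333700790709 (r = -2646931/(-1/3148439) = -2646931*(-3148439) = 8333700790709)
(r + (273 + M(-13))*I(Y)) + (-19544 + 819006) = (8333700790709 + (273 + 2)*(167/3 - 19*15)) + (-19544 + 819006) = (8333700790709 + 275*(167/3 - 285)) + 799462 = (8333700790709 + 275*(-688/3)) + 799462 = (8333700790709 - 189200/3) + 799462 = 25001102182927/3 + 799462 = 25001104581313/3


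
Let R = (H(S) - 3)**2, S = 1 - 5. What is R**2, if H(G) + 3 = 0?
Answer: 1296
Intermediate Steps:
S = -4
H(G) = -3 (H(G) = -3 + 0 = -3)
R = 36 (R = (-3 - 3)**2 = (-6)**2 = 36)
R**2 = 36**2 = 1296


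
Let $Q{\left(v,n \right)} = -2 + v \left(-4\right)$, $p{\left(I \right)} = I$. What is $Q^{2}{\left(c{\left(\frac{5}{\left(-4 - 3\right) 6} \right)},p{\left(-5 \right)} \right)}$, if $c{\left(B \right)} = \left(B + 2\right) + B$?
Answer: $\frac{36100}{441} \approx 81.859$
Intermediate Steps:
$c{\left(B \right)} = 2 + 2 B$ ($c{\left(B \right)} = \left(2 + B\right) + B = 2 + 2 B$)
$Q{\left(v,n \right)} = -2 - 4 v$
$Q^{2}{\left(c{\left(\frac{5}{\left(-4 - 3\right) 6} \right)},p{\left(-5 \right)} \right)} = \left(-2 - 4 \left(2 + 2 \frac{5}{\left(-4 - 3\right) 6}\right)\right)^{2} = \left(-2 - 4 \left(2 + 2 \frac{5}{\left(-7\right) 6}\right)\right)^{2} = \left(-2 - 4 \left(2 + 2 \frac{5}{-42}\right)\right)^{2} = \left(-2 - 4 \left(2 + 2 \cdot 5 \left(- \frac{1}{42}\right)\right)\right)^{2} = \left(-2 - 4 \left(2 + 2 \left(- \frac{5}{42}\right)\right)\right)^{2} = \left(-2 - 4 \left(2 - \frac{5}{21}\right)\right)^{2} = \left(-2 - \frac{148}{21}\right)^{2} = \left(- \frac{190}{21}\right)^{2} = \frac{36100}{441}$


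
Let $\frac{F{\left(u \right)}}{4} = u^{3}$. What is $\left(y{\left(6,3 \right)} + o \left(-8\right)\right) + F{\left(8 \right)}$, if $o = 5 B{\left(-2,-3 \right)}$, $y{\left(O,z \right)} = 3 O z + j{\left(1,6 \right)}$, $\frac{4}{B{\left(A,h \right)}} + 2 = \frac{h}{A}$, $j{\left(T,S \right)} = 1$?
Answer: $2423$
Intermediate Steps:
$B{\left(A,h \right)} = \frac{4}{-2 + \frac{h}{A}}$
$y{\left(O,z \right)} = 1 + 3 O z$ ($y{\left(O,z \right)} = 3 O z + 1 = 1 + 3 O z$)
$F{\left(u \right)} = 4 u^{3}$
$o = -40$ ($o = 5 \cdot 4 \left(-2\right) \frac{1}{-3 - -4} = 5 \cdot 4 \left(-2\right) \frac{1}{-3 + 4} = 5 \cdot 4 \left(-2\right) 1^{-1} = 5 \cdot 4 \left(-2\right) 1 = 5 \left(-8\right) = -40$)
$\left(y{\left(6,3 \right)} + o \left(-8\right)\right) + F{\left(8 \right)} = \left(\left(1 + 3 \cdot 6 \cdot 3\right) - -320\right) + 4 \cdot 8^{3} = \left(\left(1 + 54\right) + 320\right) + 4 \cdot 512 = \left(55 + 320\right) + 2048 = 375 + 2048 = 2423$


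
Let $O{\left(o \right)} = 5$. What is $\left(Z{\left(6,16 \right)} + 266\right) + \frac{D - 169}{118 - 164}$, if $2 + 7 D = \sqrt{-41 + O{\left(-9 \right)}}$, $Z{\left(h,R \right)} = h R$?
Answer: $\frac{117749}{322} - \frac{3 i}{161} \approx 365.68 - 0.018634 i$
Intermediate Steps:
$Z{\left(h,R \right)} = R h$
$D = - \frac{2}{7} + \frac{6 i}{7}$ ($D = - \frac{2}{7} + \frac{\sqrt{-41 + 5}}{7} = - \frac{2}{7} + \frac{\sqrt{-36}}{7} = - \frac{2}{7} + \frac{6 i}{7} \approx -0.28571 + 0.85714 i$)
$\left(Z{\left(6,16 \right)} + 266\right) + \frac{D - 169}{118 - 164} = \left(16 \cdot 6 + 266\right) + \frac{\left(- \frac{2}{7} + \frac{6 i}{7}\right) - 169}{118 - 164} = \left(96 + 266\right) + \frac{- \frac{1185}{7} + \frac{6 i}{7}}{-46} = 362 + \left(- \frac{1185}{7} + \frac{6 i}{7}\right) \left(- \frac{1}{46}\right) = 362 + \left(\frac{1185}{322} - \frac{3 i}{161}\right) = \frac{117749}{322} - \frac{3 i}{161}$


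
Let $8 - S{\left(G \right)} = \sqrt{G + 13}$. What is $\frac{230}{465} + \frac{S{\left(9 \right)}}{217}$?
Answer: $\frac{346}{651} - \frac{\sqrt{22}}{217} \approx 0.50988$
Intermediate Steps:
$S{\left(G \right)} = 8 - \sqrt{13 + G}$ ($S{\left(G \right)} = 8 - \sqrt{G + 13} = 8 - \sqrt{13 + G}$)
$\frac{230}{465} + \frac{S{\left(9 \right)}}{217} = \frac{230}{465} + \frac{8 - \sqrt{13 + 9}}{217} = 230 \cdot \frac{1}{465} + \left(8 - \sqrt{22}\right) \frac{1}{217} = \frac{46}{93} + \left(\frac{8}{217} - \frac{\sqrt{22}}{217}\right) = \frac{346}{651} - \frac{\sqrt{22}}{217}$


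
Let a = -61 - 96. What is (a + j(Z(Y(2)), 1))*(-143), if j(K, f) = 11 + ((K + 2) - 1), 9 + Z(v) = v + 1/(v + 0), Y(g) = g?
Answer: 43329/2 ≈ 21665.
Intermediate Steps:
Z(v) = -9 + v + 1/v (Z(v) = -9 + (v + 1/(v + 0)) = -9 + (v + 1/v) = -9 + v + 1/v)
a = -157
j(K, f) = 12 + K (j(K, f) = 11 + ((2 + K) - 1) = 11 + (1 + K) = 12 + K)
(a + j(Z(Y(2)), 1))*(-143) = (-157 + (12 + (-9 + 2 + 1/2)))*(-143) = (-157 + (12 - 13/2))*(-143) = (-157 + 11/2)*(-143) = -303/2*(-143) = 43329/2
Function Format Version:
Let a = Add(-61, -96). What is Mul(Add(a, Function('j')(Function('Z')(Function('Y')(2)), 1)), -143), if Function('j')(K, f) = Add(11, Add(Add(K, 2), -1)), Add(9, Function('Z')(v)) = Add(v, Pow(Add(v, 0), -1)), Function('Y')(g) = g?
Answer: Rational(43329, 2) ≈ 21665.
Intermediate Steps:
Function('Z')(v) = Add(-9, v, Pow(v, -1)) (Function('Z')(v) = Add(-9, Add(v, Pow(Add(v, 0), -1))) = Add(-9, Add(v, Pow(v, -1))) = Add(-9, v, Pow(v, -1)))
a = -157
Function('j')(K, f) = Add(12, K) (Function('j')(K, f) = Add(11, Add(Add(2, K), -1)) = Add(11, Add(1, K)) = Add(12, K))
Mul(Add(a, Function('j')(Function('Z')(Function('Y')(2)), 1)), -143) = Mul(Add(-157, Add(12, Add(-9, 2, Pow(2, -1)))), -143) = Mul(Add(-157, Add(12, Add(-9, 2, Rational(1, 2)))), -143) = Mul(Add(-157, Add(12, Rational(-13, 2))), -143) = Mul(Add(-157, Rational(11, 2)), -143) = Mul(Rational(-303, 2), -143) = Rational(43329, 2)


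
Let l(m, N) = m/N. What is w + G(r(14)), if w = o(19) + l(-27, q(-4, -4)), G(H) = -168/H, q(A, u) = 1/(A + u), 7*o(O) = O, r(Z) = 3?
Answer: 1139/7 ≈ 162.71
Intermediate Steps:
o(O) = O/7
w = 1531/7 (w = (⅐)*19 - 27/(1/(-4 - 4)) = 19/7 - 27/(1/(-8)) = 19/7 - 27/(-⅛) = 19/7 - 27*(-8) = 19/7 + 216 = 1531/7 ≈ 218.71)
w + G(r(14)) = 1531/7 - 168/3 = 1531/7 - 168*⅓ = 1531/7 - 56 = 1139/7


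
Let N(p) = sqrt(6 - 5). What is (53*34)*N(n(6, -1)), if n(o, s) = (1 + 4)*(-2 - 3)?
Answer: 1802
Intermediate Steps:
n(o, s) = -25 (n(o, s) = 5*(-5) = -25)
N(p) = 1 (N(p) = sqrt(1) = 1)
(53*34)*N(n(6, -1)) = (53*34)*1 = 1802*1 = 1802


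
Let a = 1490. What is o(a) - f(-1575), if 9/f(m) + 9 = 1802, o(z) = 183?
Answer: 328110/1793 ≈ 182.99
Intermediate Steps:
f(m) = 9/1793 (f(m) = 9/(-9 + 1802) = 9/1793)
o(a) - f(-1575) = 183 - 1*9/1793 = 183 - 9/1793 = 328110/1793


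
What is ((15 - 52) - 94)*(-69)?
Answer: 9039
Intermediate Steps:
((15 - 52) - 94)*(-69) = (-37 - 94)*(-69) = -131*(-69) = 9039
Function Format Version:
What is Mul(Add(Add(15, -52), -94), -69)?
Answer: 9039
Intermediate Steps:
Mul(Add(Add(15, -52), -94), -69) = Mul(Add(-37, -94), -69) = Mul(-131, -69) = 9039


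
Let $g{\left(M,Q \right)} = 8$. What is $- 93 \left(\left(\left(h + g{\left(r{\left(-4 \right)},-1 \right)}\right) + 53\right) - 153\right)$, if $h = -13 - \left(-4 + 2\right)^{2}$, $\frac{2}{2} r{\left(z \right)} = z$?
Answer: $10137$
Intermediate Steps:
$r{\left(z \right)} = z$
$h = -17$ ($h = -13 - \left(-2\right)^{2} = -13 - 4 = -17$)
$- 93 \left(\left(\left(h + g{\left(r{\left(-4 \right)},-1 \right)}\right) + 53\right) - 153\right) = - 93 \left(\left(\left(-17 + 8\right) + 53\right) - 153\right) = - 93 \left(\left(-9 + 53\right) - 153\right) = - 93 \left(44 - 153\right) = \left(-93\right) \left(-109\right) = 10137$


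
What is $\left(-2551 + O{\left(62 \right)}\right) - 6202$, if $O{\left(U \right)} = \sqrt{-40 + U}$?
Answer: $-8753 + \sqrt{22} \approx -8748.3$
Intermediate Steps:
$\left(-2551 + O{\left(62 \right)}\right) - 6202 = \left(-2551 + \sqrt{-40 + 62}\right) - 6202 = \left(-2551 + \sqrt{22}\right) - 6202 = -8753 + \sqrt{22}$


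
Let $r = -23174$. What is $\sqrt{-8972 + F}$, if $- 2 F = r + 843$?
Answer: $\frac{\sqrt{8774}}{2} \approx 46.835$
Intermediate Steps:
$F = \frac{22331}{2}$ ($F = - \frac{-23174 + 843}{2} = \left(- \frac{1}{2}\right) \left(-22331\right) = \frac{22331}{2} \approx 11166.0$)
$\sqrt{-8972 + F} = \sqrt{-8972 + \frac{22331}{2}} = \sqrt{\frac{4387}{2}} = \frac{\sqrt{8774}}{2}$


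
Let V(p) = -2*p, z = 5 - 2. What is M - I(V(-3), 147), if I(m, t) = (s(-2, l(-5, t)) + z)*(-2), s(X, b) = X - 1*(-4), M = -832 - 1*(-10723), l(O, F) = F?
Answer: 9901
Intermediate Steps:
M = 9891 (M = -832 + 10723 = 9891)
s(X, b) = 4 + X (s(X, b) = X + 4 = 4 + X)
z = 3
I(m, t) = -10 (I(m, t) = ((4 - 2) + 3)*(-2) = (2 + 3)*(-2) = 5*(-2) = -10)
M - I(V(-3), 147) = 9891 - 1*(-10) = 9891 + 10 = 9901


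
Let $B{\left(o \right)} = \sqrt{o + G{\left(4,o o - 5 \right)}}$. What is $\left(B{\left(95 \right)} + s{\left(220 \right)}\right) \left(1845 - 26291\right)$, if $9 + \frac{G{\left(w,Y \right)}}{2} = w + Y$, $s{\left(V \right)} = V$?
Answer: $-5378120 - 611150 \sqrt{29} \approx -8.6693 \cdot 10^{6}$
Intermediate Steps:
$G{\left(w,Y \right)} = -18 + 2 Y + 2 w$ ($G{\left(w,Y \right)} = -18 + 2 \left(w + Y\right) = -18 + 2 \left(Y + w\right) = -18 + \left(2 Y + 2 w\right) = -18 + 2 Y + 2 w$)
$B{\left(o \right)} = \sqrt{-20 + o + 2 o^{2}}$ ($B{\left(o \right)} = \sqrt{o + \left(-18 + 2 \left(o o - 5\right) + 2 \cdot 4\right)} = \sqrt{o + \left(-18 + 2 \left(o^{2} - 5\right) + 8\right)} = \sqrt{o + \left(-18 + 2 \left(-5 + o^{2}\right) + 8\right)} = \sqrt{o + \left(-18 + \left(-10 + 2 o^{2}\right) + 8\right)} = \sqrt{o + \left(-20 + 2 o^{2}\right)} = \sqrt{-20 + o + 2 o^{2}}$)
$\left(B{\left(95 \right)} + s{\left(220 \right)}\right) \left(1845 - 26291\right) = \left(\sqrt{-20 + 95 + 2 \cdot 95^{2}} + 220\right) \left(1845 - 26291\right) = \left(\sqrt{-20 + 95 + 2 \cdot 9025} + 220\right) \left(-24446\right) = \left(\sqrt{-20 + 95 + 18050} + 220\right) \left(-24446\right) = \left(\sqrt{18125} + 220\right) \left(-24446\right) = \left(25 \sqrt{29} + 220\right) \left(-24446\right) = \left(220 + 25 \sqrt{29}\right) \left(-24446\right) = -5378120 - 611150 \sqrt{29}$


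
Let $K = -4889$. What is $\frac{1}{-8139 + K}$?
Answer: $- \frac{1}{13028} \approx -7.6758 \cdot 10^{-5}$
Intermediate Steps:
$\frac{1}{-8139 + K} = \frac{1}{-8139 - 4889} = \frac{1}{-13028} = - \frac{1}{13028}$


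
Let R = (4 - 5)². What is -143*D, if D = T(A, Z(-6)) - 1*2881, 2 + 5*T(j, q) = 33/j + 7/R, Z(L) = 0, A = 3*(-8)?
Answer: 16475173/40 ≈ 4.1188e+5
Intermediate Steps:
A = -24
R = 1 (R = (-1)² = 1)
T(j, q) = 1 + 33/(5*j) (T(j, q) = -⅖ + (33/j + 7/1)/5 = -⅖ + (33/j + 7*1)/5 = -⅖ + (33/j + 7)/5 = -⅖ + (7 + 33/j)/5 = -⅖ + (7/5 + 33/(5*j)) = 1 + 33/(5*j))
D = -115211/40 (D = (33/5 - 24)/(-24) - 1*2881 = -1/24*(-87/5) - 2881 = 29/40 - 2881 = -115211/40 ≈ -2880.3)
-143*D = -143*(-115211/40) = 16475173/40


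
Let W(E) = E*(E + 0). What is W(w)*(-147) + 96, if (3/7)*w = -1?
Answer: -2113/3 ≈ -704.33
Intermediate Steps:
w = -7/3 (w = (7/3)*(-1) = -7/3 ≈ -2.3333)
W(E) = E**2 (W(E) = E*E = E**2)
W(w)*(-147) + 96 = (-7/3)**2*(-147) + 96 = (49/9)*(-147) + 96 = -2401/3 + 96 = -2113/3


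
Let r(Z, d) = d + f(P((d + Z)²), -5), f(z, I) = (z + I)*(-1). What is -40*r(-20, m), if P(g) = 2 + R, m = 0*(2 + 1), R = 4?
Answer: 40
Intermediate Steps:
m = 0 (m = 0*3 = 0)
P(g) = 6 (P(g) = 2 + 4 = 6)
f(z, I) = -I - z (f(z, I) = (I + z)*(-1) = -I - z)
r(Z, d) = -1 + d (r(Z, d) = d + (-1*(-5) - 1*6) = d + (5 - 6) = d - 1 = -1 + d)
-40*r(-20, m) = -40*(-1 + 0) = -40*(-1) = 40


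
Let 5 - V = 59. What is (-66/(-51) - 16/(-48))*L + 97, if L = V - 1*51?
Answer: -1256/17 ≈ -73.882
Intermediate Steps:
V = -54 (V = 5 - 1*59 = 5 - 59 = -54)
L = -105 (L = -54 - 1*51 = -54 - 51 = -105)
(-66/(-51) - 16/(-48))*L + 97 = (-66/(-51) - 16/(-48))*(-105) + 97 = (-66*(-1/51) - 16*(-1/48))*(-105) + 97 = (22/17 + ⅓)*(-105) + 97 = (83/51)*(-105) + 97 = -2905/17 + 97 = -1256/17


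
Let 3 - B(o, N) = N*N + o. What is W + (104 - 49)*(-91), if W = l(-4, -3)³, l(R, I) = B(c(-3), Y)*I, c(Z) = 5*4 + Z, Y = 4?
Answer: 723995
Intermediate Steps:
c(Z) = 20 + Z
B(o, N) = 3 - o - N² (B(o, N) = 3 - (N*N + o) = 3 - (N² + o) = 3 - (o + N²) = 3 + (-o - N²) = 3 - o - N²)
l(R, I) = -30*I (l(R, I) = (3 - (20 - 3) - 1*4²)*I = (3 - 1*17 - 1*16)*I = (3 - 17 - 16)*I = -30*I)
W = 729000 (W = (-30*(-3))³ = 90³ = 729000)
W + (104 - 49)*(-91) = 729000 + (104 - 49)*(-91) = 729000 + 55*(-91) = 729000 - 5005 = 723995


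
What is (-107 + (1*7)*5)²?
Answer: 5184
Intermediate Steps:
(-107 + (1*7)*5)² = (-107 + 7*5)² = (-107 + 35)² = (-72)² = 5184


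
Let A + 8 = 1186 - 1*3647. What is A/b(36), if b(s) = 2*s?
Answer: -823/24 ≈ -34.292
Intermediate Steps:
A = -2469 (A = -8 + (1186 - 1*3647) = -8 + (1186 - 3647) = -8 - 2461 = -2469)
A/b(36) = -2469/(2*36) = -2469/72 = -2469*1/72 = -823/24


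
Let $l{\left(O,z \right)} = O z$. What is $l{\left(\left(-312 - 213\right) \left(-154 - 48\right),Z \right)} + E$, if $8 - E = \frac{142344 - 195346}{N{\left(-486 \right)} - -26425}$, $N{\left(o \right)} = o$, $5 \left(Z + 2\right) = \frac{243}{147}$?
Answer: $- \frac{32143600932}{181573} \approx -1.7703 \cdot 10^{5}$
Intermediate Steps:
$Z = - \frac{409}{245}$ ($Z = -2 + \frac{243 \cdot \frac{1}{147}}{5} = -2 + \frac{1}{5} \cdot \frac{81}{49} = -2 + \frac{81}{245} = - \frac{409}{245} \approx -1.6694$)
$E = \frac{260514}{25939}$ ($E = 8 - \frac{142344 - 195346}{-486 - -26425} = 8 - - \frac{53002}{-486 + 26425} = 8 - - \frac{53002}{25939} = 8 + \frac{53002}{25939} = \frac{260514}{25939} \approx 10.043$)
$l{\left(\left(-312 - 213\right) \left(-154 - 48\right),Z \right)} + E = \left(-312 - 213\right) \left(-154 - 48\right) \left(- \frac{409}{245}\right) + \frac{260514}{25939} = \left(-525\right) \left(-202\right) \left(- \frac{409}{245}\right) + \frac{260514}{25939} = 106050 \left(- \frac{409}{245}\right) + \frac{260514}{25939} = - \frac{1239270}{7} + \frac{260514}{25939} = - \frac{32143600932}{181573}$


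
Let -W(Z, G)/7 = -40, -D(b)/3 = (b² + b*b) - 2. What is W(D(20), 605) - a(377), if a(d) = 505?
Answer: -225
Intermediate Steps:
D(b) = 6 - 6*b² (D(b) = -3*((b² + b*b) - 2) = -3*((b² + b²) - 2) = -3*(2*b² - 2) = -3*(-2 + 2*b²) = 6 - 6*b²)
W(Z, G) = 280 (W(Z, G) = -7*(-40) = 280)
W(D(20), 605) - a(377) = 280 - 1*505 = 280 - 505 = -225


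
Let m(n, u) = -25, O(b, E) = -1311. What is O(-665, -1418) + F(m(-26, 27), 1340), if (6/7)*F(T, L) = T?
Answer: -8041/6 ≈ -1340.2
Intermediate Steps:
F(T, L) = 7*T/6
O(-665, -1418) + F(m(-26, 27), 1340) = -1311 + (7/6)*(-25) = -1311 - 175/6 = -8041/6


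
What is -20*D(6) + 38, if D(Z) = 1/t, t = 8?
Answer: 71/2 ≈ 35.500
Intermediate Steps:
D(Z) = ⅛ (D(Z) = 1/8 = ⅛)
-20*D(6) + 38 = -20*⅛ + 38 = -5/2 + 38 = 71/2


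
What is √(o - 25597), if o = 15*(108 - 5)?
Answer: 2*I*√6013 ≈ 155.09*I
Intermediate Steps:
o = 1545 (o = 15*103 = 1545)
√(o - 25597) = √(1545 - 25597) = √(-24052) = 2*I*√6013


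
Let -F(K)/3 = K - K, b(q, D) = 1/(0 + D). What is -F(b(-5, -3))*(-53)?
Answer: 0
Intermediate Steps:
b(q, D) = 1/D
F(K) = 0 (F(K) = -3*(K - K) = -3*0 = 0)
-F(b(-5, -3))*(-53) = -0*(-53) = -1*0 = 0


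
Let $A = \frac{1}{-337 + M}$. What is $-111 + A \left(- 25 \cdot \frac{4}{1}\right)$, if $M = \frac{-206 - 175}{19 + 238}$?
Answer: $- \frac{963019}{8699} \approx -110.7$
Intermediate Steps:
$M = - \frac{381}{257} \approx -1.4825$
$A = - \frac{257}{86990}$ ($A = \frac{1}{-337 - \frac{381}{257}} = \frac{1}{- \frac{86990}{257}} = - \frac{257}{86990} \approx -0.0029544$)
$-111 + A \left(- 25 \cdot \frac{4}{1}\right) = -111 - \frac{257 \left(- 25 \cdot \frac{4}{1}\right)}{86990} = -111 - \frac{257 \left(- 25 \cdot 4 \cdot 1\right)}{86990} = -111 - \frac{257 \left(\left(-25\right) 4\right)}{86990} = -111 - - \frac{2570}{8699} = -111 + \frac{2570}{8699} = - \frac{963019}{8699}$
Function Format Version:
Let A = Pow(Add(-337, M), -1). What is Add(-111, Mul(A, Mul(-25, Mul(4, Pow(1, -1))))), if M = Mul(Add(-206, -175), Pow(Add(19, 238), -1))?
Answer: Rational(-963019, 8699) ≈ -110.70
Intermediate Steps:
M = Rational(-381, 257) (M = Mul(-381, Pow(257, -1)) = Mul(-381, Rational(1, 257)) = Rational(-381, 257) ≈ -1.4825)
A = Rational(-257, 86990) (A = Pow(Add(-337, Rational(-381, 257)), -1) = Pow(Rational(-86990, 257), -1) = Rational(-257, 86990) ≈ -0.0029544)
Add(-111, Mul(A, Mul(-25, Mul(4, Pow(1, -1))))) = Add(-111, Mul(Rational(-257, 86990), Mul(-25, Mul(4, Pow(1, -1))))) = Add(-111, Mul(Rational(-257, 86990), Mul(-25, Mul(4, 1)))) = Add(-111, Mul(Rational(-257, 86990), Mul(-25, 4))) = Add(-111, Mul(Rational(-257, 86990), -100)) = Add(-111, Rational(2570, 8699)) = Rational(-963019, 8699)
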